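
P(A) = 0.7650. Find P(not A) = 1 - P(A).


P(not A) = 1 - 0.7650 = 0.2350

P(not A) = 0.2350


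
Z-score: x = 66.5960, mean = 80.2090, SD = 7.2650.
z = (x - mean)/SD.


z = (66.5960 - 80.2090)/7.2650
= -13.6130/7.2650
= -1.8738

z = -1.8738


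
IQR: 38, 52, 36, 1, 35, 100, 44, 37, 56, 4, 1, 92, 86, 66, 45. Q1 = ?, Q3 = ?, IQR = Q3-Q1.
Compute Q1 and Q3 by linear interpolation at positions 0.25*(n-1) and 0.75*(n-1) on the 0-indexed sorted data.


Sorted: 1, 1, 4, 35, 36, 37, 38, 44, 45, 52, 56, 66, 86, 92, 100
Q1 (25th %ile) = 35.5000
Q3 (75th %ile) = 61.0000
IQR = 61.0000 - 35.5000 = 25.5000

IQR = 25.5000


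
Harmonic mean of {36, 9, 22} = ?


Sum of reciprocals = 1/36 + 1/9 + 1/22 = 0.184343
HM = 3/0.184343 = 16.2740

HM = 16.2740


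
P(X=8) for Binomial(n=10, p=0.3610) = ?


C(10,8) = 45
p^8 = 0.000288
(1-p)^2 = 0.408321
P = 45 * 0.000288 * 0.408321 = 0.0053

P(X=8) = 0.0053


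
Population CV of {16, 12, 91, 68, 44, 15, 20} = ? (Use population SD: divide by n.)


Mean = 38.0000
SD = 28.6805
CV = (28.6805/38.0000)*100 = 75.4750%

CV = 75.4750%


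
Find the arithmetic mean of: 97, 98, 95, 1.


Sum = 97 + 98 + 95 + 1 = 291
n = 4
Mean = 291/4 = 72.7500

Mean = 72.7500


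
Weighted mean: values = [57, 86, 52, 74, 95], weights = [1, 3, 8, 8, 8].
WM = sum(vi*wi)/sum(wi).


Numerator = 57*1 + 86*3 + 52*8 + 74*8 + 95*8 = 2083
Denominator = 1 + 3 + 8 + 8 + 8 = 28
WM = 2083/28 = 74.3929

WM = 74.3929


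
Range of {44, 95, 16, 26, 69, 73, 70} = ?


Max = 95, Min = 16
Range = 95 - 16 = 79

Range = 79


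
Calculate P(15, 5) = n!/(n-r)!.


P(15,5) = 15!/10!
= 1307674368000/3628800
= 360360

P(15,5) = 360360


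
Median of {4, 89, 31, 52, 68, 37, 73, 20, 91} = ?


Sorted: 4, 20, 31, 37, 52, 68, 73, 89, 91
n = 9 (odd)
Middle value = 52

Median = 52


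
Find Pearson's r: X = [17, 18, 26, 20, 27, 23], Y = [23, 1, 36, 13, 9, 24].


Mean X = 21.8333, Mean Y = 17.6667
SD X = 3.804237, SD Y = 11.396881
Cov = 14.277778
r = 14.277778/(3.804237*11.396881) = 0.3293

r = 0.3293


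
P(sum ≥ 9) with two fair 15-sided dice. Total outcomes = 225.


Total outcomes = 15×15 = 225
Favorable (sum ≥ 9): 197
P = 197/225 = 0.8756

P = 0.8756


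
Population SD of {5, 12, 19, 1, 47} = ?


Mean = 16.8000
Variance = 265.7600
SD = sqrt(265.7600) = 16.3021

SD = 16.3021


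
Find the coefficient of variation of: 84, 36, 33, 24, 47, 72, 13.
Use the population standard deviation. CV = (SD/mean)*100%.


Mean = 44.1429
SD = 23.7212
CV = (23.7212/44.1429)*100 = 53.7373%

CV = 53.7373%


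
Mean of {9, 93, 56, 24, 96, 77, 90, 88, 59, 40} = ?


Sum = 9 + 93 + 56 + 24 + 96 + 77 + 90 + 88 + 59 + 40 = 632
n = 10
Mean = 632/10 = 63.2000

Mean = 63.2000


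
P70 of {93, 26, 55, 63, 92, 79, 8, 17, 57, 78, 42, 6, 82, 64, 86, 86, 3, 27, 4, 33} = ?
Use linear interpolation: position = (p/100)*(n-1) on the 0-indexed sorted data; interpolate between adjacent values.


Sorted: 3, 4, 6, 8, 17, 26, 27, 33, 42, 55, 57, 63, 64, 78, 79, 82, 86, 86, 92, 93
n = 20
Index = 70/100 * 19 = 13.3000
Lower = data[13] = 78, Upper = data[14] = 79
P70 = 78 + 0.3000*(1) = 78.3000

P70 = 78.3000


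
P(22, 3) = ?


P(22,3) = 22!/19!
= 1124000727777607680000/121645100408832000
= 9240

P(22,3) = 9240


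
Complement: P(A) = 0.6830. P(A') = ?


P(not A) = 1 - 0.6830 = 0.3170

P(not A) = 0.3170


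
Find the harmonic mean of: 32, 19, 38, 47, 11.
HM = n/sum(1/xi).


Sum of reciprocals = 1/32 + 1/19 + 1/38 + 1/47 + 1/11 = 0.222383
HM = 5/0.222383 = 22.4837

HM = 22.4837


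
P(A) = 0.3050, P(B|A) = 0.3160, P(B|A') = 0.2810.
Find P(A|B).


P(B) = P(B|A)*P(A) + P(B|A')*P(A')
= 0.3160*0.3050 + 0.2810*0.6950
= 0.096380 + 0.195295 = 0.291675
P(A|B) = 0.096380/0.291675 = 0.3304

P(A|B) = 0.3304


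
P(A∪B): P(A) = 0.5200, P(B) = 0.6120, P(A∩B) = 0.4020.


P(A∪B) = 0.5200 + 0.6120 - 0.4020
= 1.1320 - 0.4020
= 0.7300

P(A∪B) = 0.7300


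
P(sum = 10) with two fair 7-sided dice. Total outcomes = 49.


Total outcomes = 7×7 = 49
Favorable (sum = 10): 5
P = 5/49 = 0.1020

P = 0.1020


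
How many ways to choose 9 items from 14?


C(14,9) = 14!/(9! × 5!)
= 87178291200/(362880 × 120)
= 2002

C(14,9) = 2002


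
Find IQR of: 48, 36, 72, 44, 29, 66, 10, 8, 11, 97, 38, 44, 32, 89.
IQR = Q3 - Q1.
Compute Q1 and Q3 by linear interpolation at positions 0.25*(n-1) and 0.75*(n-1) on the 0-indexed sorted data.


Sorted: 8, 10, 11, 29, 32, 36, 38, 44, 44, 48, 66, 72, 89, 97
Q1 (25th %ile) = 29.7500
Q3 (75th %ile) = 61.5000
IQR = 61.5000 - 29.7500 = 31.7500

IQR = 31.7500


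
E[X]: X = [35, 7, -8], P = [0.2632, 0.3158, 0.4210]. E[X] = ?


E[X] = 35*0.2632 + 7*0.3158 - 8*0.4210
= 9.2120 + 2.2106 - 3.3680
= 8.0546

E[X] = 8.0546


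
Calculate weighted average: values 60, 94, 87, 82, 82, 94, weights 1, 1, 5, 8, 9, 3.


Numerator = 60*1 + 94*1 + 87*5 + 82*8 + 82*9 + 94*3 = 2265
Denominator = 1 + 1 + 5 + 8 + 9 + 3 = 27
WM = 2265/27 = 83.8889

WM = 83.8889


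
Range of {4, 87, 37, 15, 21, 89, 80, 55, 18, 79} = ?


Max = 89, Min = 4
Range = 89 - 4 = 85

Range = 85


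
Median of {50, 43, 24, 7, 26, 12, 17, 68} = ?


Sorted: 7, 12, 17, 24, 26, 43, 50, 68
n = 8 (even)
Middle values: 24 and 26
Median = (24+26)/2 = 25.0000

Median = 25.0000


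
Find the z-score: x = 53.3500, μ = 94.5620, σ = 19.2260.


z = (53.3500 - 94.5620)/19.2260
= -41.2120/19.2260
= -2.1436

z = -2.1436


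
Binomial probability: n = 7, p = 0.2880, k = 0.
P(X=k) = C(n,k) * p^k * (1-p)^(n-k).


C(7,0) = 1
p^0 = 1.000000
(1-p)^7 = 0.092760
P = 1 * 1.000000 * 0.092760 = 0.0928

P(X=0) = 0.0928


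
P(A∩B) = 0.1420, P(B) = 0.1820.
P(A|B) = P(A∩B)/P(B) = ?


P(A|B) = 0.1420/0.1820 = 0.7802

P(A|B) = 0.7802


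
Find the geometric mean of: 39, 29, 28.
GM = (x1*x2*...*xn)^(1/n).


Product = 39 × 29 × 28 = 31668
GM = 31668^(1/3) = 31.6378

GM = 31.6378


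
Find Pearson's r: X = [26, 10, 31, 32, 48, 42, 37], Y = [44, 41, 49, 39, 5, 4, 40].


Mean X = 32.2857, Mean Y = 31.7143
SD X = 11.347930, SD Y = 17.482353
Cov = -136.918367
r = -136.918367/(11.347930*17.482353) = -0.6902

r = -0.6902


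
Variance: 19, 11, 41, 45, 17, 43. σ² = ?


Mean = 29.3333
Squared deviations: 106.7778, 336.1111, 136.1111, 245.4444, 152.1111, 186.7778
Sum = 1163.3333
Variance = 1163.3333/6 = 193.8889

Variance = 193.8889


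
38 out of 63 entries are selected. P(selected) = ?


P = 38/63 = 0.6032

P = 0.6032


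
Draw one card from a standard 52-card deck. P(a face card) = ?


12 face cards in 52 cards
P = 12/52 = 0.2308

P = 0.2308


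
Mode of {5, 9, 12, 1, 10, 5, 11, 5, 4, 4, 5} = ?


Frequencies: 1:1, 4:2, 5:4, 9:1, 10:1, 11:1, 12:1
Max frequency = 4
Mode = 5

Mode = 5


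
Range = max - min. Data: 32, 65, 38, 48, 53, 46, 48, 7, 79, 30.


Max = 79, Min = 7
Range = 79 - 7 = 72

Range = 72


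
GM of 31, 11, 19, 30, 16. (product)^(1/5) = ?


Product = 31 × 11 × 19 × 30 × 16 = 3109920
GM = 3109920^(1/5) = 19.8861

GM = 19.8861


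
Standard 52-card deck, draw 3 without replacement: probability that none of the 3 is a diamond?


P(no diamonds) = (39/52) × (38/51) × (37/50)
= 0.4135

P = 0.4135


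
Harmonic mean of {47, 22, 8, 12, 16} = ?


Sum of reciprocals = 1/47 + 1/22 + 1/8 + 1/12 + 1/16 = 0.337564
HM = 5/0.337564 = 14.8120

HM = 14.8120


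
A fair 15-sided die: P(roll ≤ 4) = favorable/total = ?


Favorable outcomes (roll ≤ 4): 4
Total outcomes = 15
P = 4/15 = 0.2667

P = 0.2667


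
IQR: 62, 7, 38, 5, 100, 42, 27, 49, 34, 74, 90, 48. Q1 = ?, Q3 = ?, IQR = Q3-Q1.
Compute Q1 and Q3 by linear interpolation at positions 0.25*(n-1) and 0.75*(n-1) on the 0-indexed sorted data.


Sorted: 5, 7, 27, 34, 38, 42, 48, 49, 62, 74, 90, 100
Q1 (25th %ile) = 32.2500
Q3 (75th %ile) = 65.0000
IQR = 65.0000 - 32.2500 = 32.7500

IQR = 32.7500


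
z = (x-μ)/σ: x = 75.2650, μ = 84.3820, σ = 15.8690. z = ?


z = (75.2650 - 84.3820)/15.8690
= -9.1170/15.8690
= -0.5745

z = -0.5745


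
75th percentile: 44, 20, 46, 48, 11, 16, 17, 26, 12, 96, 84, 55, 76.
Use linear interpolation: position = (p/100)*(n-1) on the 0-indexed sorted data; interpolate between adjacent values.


Sorted: 11, 12, 16, 17, 20, 26, 44, 46, 48, 55, 76, 84, 96
n = 13
Index = 75/100 * 12 = 9.0000
Lower = data[9] = 55, Upper = data[10] = 76
P75 = 55 + 0*(21) = 55.0000

P75 = 55.0000


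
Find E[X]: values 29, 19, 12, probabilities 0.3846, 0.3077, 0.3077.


E[X] = 29*0.3846 + 19*0.3077 + 12*0.3077
= 11.1534 + 5.8463 + 3.6924
= 20.6921

E[X] = 20.6921


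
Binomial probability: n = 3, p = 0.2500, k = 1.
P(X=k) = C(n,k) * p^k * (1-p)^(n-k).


C(3,1) = 3
p^1 = 0.250000
(1-p)^2 = 0.562500
P = 3 * 0.250000 * 0.562500 = 0.4219

P(X=1) = 0.4219


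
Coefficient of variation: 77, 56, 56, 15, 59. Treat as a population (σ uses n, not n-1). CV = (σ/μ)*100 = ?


Mean = 52.6000
SD = 20.3627
CV = (20.3627/52.6000)*100 = 38.7124%

CV = 38.7124%


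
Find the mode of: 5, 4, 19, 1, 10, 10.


Frequencies: 1:1, 4:1, 5:1, 10:2, 19:1
Max frequency = 2
Mode = 10

Mode = 10


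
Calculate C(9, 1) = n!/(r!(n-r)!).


C(9,1) = 9!/(1! × 8!)
= 362880/(1 × 40320)
= 9

C(9,1) = 9


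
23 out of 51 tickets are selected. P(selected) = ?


P = 23/51 = 0.4510

P = 0.4510


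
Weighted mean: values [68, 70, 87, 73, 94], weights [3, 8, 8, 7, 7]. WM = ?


Numerator = 68*3 + 70*8 + 87*8 + 73*7 + 94*7 = 2629
Denominator = 3 + 8 + 8 + 7 + 7 = 33
WM = 2629/33 = 79.6667

WM = 79.6667


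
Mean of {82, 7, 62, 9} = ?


Sum = 82 + 7 + 62 + 9 = 160
n = 4
Mean = 160/4 = 40.0000

Mean = 40.0000


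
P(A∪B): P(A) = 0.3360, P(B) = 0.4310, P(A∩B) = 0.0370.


P(A∪B) = 0.3360 + 0.4310 - 0.0370
= 0.7670 - 0.0370
= 0.7300

P(A∪B) = 0.7300


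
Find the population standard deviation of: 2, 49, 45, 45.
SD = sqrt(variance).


Mean = 35.2500
Variance = 371.1875
SD = sqrt(371.1875) = 19.2662

SD = 19.2662


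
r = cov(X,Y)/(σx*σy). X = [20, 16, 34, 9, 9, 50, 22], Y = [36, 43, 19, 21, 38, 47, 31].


Mean X = 22.8571, Mean Y = 33.5714
SD X = 13.632195, SD Y = 9.795876
Cov = 35.081633
r = 35.081633/(13.632195*9.795876) = 0.2627

r = 0.2627


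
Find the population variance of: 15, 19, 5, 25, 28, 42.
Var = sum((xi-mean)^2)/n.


Mean = 22.3333
Squared deviations: 53.7778, 11.1111, 300.4444, 7.1111, 32.1111, 386.7778
Sum = 791.3333
Variance = 791.3333/6 = 131.8889

Variance = 131.8889


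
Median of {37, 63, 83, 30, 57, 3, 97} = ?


Sorted: 3, 30, 37, 57, 63, 83, 97
n = 7 (odd)
Middle value = 57

Median = 57


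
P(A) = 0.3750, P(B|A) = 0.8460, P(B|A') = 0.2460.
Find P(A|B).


P(B) = P(B|A)*P(A) + P(B|A')*P(A')
= 0.8460*0.3750 + 0.2460*0.6250
= 0.317250 + 0.153750 = 0.471000
P(A|B) = 0.317250/0.471000 = 0.6736

P(A|B) = 0.6736


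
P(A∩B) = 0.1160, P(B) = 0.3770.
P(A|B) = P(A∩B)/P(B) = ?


P(A|B) = 0.1160/0.3770 = 0.3077

P(A|B) = 0.3077


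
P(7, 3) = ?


P(7,3) = 7!/4!
= 5040/24
= 210

P(7,3) = 210


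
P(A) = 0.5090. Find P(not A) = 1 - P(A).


P(not A) = 1 - 0.5090 = 0.4910

P(not A) = 0.4910


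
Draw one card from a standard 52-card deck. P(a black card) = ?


26 black cards in 52 cards
P = 26/52 = 0.5000

P = 0.5000


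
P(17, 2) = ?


P(17,2) = 17!/15!
= 355687428096000/1307674368000
= 272

P(17,2) = 272


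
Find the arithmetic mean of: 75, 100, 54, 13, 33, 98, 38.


Sum = 75 + 100 + 54 + 13 + 33 + 98 + 38 = 411
n = 7
Mean = 411/7 = 58.7143

Mean = 58.7143


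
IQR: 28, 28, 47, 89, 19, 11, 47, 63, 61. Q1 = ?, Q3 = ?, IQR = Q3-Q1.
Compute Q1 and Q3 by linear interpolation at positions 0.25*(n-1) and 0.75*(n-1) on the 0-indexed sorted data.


Sorted: 11, 19, 28, 28, 47, 47, 61, 63, 89
Q1 (25th %ile) = 28.0000
Q3 (75th %ile) = 61.0000
IQR = 61.0000 - 28.0000 = 33.0000

IQR = 33.0000


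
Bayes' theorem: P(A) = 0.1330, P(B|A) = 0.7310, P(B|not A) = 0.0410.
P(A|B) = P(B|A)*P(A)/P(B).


P(B) = P(B|A)*P(A) + P(B|A')*P(A')
= 0.7310*0.1330 + 0.0410*0.8670
= 0.097223 + 0.035547 = 0.132770
P(A|B) = 0.097223/0.132770 = 0.7323

P(A|B) = 0.7323


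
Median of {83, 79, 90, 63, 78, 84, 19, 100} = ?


Sorted: 19, 63, 78, 79, 83, 84, 90, 100
n = 8 (even)
Middle values: 79 and 83
Median = (79+83)/2 = 81.0000

Median = 81.0000


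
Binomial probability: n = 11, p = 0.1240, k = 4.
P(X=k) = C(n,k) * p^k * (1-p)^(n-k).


C(11,4) = 330
p^4 = 0.000236
(1-p)^7 = 0.395848
P = 330 * 0.000236 * 0.395848 = 0.0309

P(X=4) = 0.0309


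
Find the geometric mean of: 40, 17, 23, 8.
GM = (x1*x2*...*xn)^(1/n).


Product = 40 × 17 × 23 × 8 = 125120
GM = 125120^(1/4) = 18.8075

GM = 18.8075


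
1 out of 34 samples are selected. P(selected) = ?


P = 1/34 = 0.0294

P = 0.0294


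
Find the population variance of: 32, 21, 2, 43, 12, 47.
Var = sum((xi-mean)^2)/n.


Mean = 26.1667
Squared deviations: 34.0278, 26.6944, 584.0278, 283.3611, 200.6944, 434.0278
Sum = 1562.8333
Variance = 1562.8333/6 = 260.4722

Variance = 260.4722


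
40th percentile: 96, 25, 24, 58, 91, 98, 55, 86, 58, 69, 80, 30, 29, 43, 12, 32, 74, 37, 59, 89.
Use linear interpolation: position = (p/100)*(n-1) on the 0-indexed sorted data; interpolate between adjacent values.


Sorted: 12, 24, 25, 29, 30, 32, 37, 43, 55, 58, 58, 59, 69, 74, 80, 86, 89, 91, 96, 98
n = 20
Index = 40/100 * 19 = 7.6000
Lower = data[7] = 43, Upper = data[8] = 55
P40 = 43 + 0.6000*(12) = 50.2000

P40 = 50.2000


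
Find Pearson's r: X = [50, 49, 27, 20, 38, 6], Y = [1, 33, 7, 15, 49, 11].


Mean X = 31.6667, Mean Y = 19.3333
SD X = 15.776213, SD Y = 16.549589
Cov = 68.444444
r = 68.444444/(15.776213*16.549589) = 0.2621

r = 0.2621


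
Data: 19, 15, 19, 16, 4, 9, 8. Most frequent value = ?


Frequencies: 4:1, 8:1, 9:1, 15:1, 16:1, 19:2
Max frequency = 2
Mode = 19

Mode = 19


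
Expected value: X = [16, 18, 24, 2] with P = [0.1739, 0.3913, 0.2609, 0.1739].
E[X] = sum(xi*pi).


E[X] = 16*0.1739 + 18*0.3913 + 24*0.2609 + 2*0.1739
= 2.7824 + 7.0434 + 6.2616 + 0.3478
= 16.4352

E[X] = 16.4352


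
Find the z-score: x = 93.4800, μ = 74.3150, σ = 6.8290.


z = (93.4800 - 74.3150)/6.8290
= 19.1650/6.8290
= 2.8064

z = 2.8064


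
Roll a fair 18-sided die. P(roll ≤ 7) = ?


Favorable outcomes (roll ≤ 7): 7
Total outcomes = 18
P = 7/18 = 0.3889

P = 0.3889


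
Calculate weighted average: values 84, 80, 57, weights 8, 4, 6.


Numerator = 84*8 + 80*4 + 57*6 = 1334
Denominator = 8 + 4 + 6 = 18
WM = 1334/18 = 74.1111

WM = 74.1111


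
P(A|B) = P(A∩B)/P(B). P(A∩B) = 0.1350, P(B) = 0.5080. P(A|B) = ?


P(A|B) = 0.1350/0.5080 = 0.2657

P(A|B) = 0.2657


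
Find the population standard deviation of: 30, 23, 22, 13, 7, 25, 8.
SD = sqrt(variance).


Mean = 18.2857
Variance = 68.4898
SD = sqrt(68.4898) = 8.2759

SD = 8.2759


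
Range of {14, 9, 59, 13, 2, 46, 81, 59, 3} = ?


Max = 81, Min = 2
Range = 81 - 2 = 79

Range = 79


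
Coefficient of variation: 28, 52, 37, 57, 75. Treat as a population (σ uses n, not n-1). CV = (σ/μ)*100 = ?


Mean = 49.8000
SD = 16.3144
CV = (16.3144/49.8000)*100 = 32.7599%

CV = 32.7599%


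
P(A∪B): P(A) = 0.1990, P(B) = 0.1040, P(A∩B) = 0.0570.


P(A∪B) = 0.1990 + 0.1040 - 0.0570
= 0.3030 - 0.0570
= 0.2460

P(A∪B) = 0.2460


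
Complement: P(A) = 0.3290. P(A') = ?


P(not A) = 1 - 0.3290 = 0.6710

P(not A) = 0.6710


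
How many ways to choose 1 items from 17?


C(17,1) = 17!/(1! × 16!)
= 355687428096000/(1 × 20922789888000)
= 17

C(17,1) = 17


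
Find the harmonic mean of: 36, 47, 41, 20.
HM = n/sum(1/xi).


Sum of reciprocals = 1/36 + 1/47 + 1/41 + 1/20 = 0.123445
HM = 4/0.123445 = 32.4032

HM = 32.4032


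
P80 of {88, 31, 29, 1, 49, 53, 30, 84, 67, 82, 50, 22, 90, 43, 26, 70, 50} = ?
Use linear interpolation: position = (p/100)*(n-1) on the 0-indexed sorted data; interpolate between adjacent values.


Sorted: 1, 22, 26, 29, 30, 31, 43, 49, 50, 50, 53, 67, 70, 82, 84, 88, 90
n = 17
Index = 80/100 * 16 = 12.8000
Lower = data[12] = 70, Upper = data[13] = 82
P80 = 70 + 0.8000*(12) = 79.6000

P80 = 79.6000


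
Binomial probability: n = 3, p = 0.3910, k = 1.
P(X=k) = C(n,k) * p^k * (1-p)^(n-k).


C(3,1) = 3
p^1 = 0.391000
(1-p)^2 = 0.370881
P = 3 * 0.391000 * 0.370881 = 0.4350

P(X=1) = 0.4350


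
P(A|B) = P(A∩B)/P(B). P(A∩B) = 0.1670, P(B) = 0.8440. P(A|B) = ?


P(A|B) = 0.1670/0.8440 = 0.1979

P(A|B) = 0.1979


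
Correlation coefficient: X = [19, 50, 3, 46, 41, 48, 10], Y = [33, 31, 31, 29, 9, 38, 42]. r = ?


Mean X = 31.0000, Mean Y = 30.4286
SD X = 18.299102, SD Y = 9.707981
Cov = -55.142857
r = -55.142857/(18.299102*9.707981) = -0.3104

r = -0.3104


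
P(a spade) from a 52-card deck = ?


13 spades in 52 cards
P = 13/52 = 0.2500

P = 0.2500


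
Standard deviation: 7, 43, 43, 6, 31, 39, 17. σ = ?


Mean = 26.5714
Variance = 230.2449
SD = sqrt(230.2449) = 15.1738

SD = 15.1738


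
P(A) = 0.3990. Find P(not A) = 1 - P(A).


P(not A) = 1 - 0.3990 = 0.6010

P(not A) = 0.6010


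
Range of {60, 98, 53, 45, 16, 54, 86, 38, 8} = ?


Max = 98, Min = 8
Range = 98 - 8 = 90

Range = 90


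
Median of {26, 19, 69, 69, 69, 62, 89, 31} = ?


Sorted: 19, 26, 31, 62, 69, 69, 69, 89
n = 8 (even)
Middle values: 62 and 69
Median = (62+69)/2 = 65.5000

Median = 65.5000


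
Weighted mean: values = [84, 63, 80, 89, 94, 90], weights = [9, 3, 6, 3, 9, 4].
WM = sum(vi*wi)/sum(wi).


Numerator = 84*9 + 63*3 + 80*6 + 89*3 + 94*9 + 90*4 = 2898
Denominator = 9 + 3 + 6 + 3 + 9 + 4 = 34
WM = 2898/34 = 85.2353

WM = 85.2353


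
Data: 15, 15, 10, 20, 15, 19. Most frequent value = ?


Frequencies: 10:1, 15:3, 19:1, 20:1
Max frequency = 3
Mode = 15

Mode = 15


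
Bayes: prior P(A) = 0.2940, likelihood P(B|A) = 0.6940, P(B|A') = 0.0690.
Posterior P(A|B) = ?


P(B) = P(B|A)*P(A) + P(B|A')*P(A')
= 0.6940*0.2940 + 0.0690*0.7060
= 0.204036 + 0.048714 = 0.252750
P(A|B) = 0.204036/0.252750 = 0.8073

P(A|B) = 0.8073


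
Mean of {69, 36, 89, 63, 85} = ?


Sum = 69 + 36 + 89 + 63 + 85 = 342
n = 5
Mean = 342/5 = 68.4000

Mean = 68.4000


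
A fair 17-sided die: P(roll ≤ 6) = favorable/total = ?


Favorable outcomes (roll ≤ 6): 6
Total outcomes = 17
P = 6/17 = 0.3529

P = 0.3529


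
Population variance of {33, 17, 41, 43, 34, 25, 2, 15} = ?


Mean = 26.2500
Squared deviations: 45.5625, 85.5625, 217.5625, 280.5625, 60.0625, 1.5625, 588.0625, 126.5625
Sum = 1405.5000
Variance = 1405.5000/8 = 175.6875

Variance = 175.6875


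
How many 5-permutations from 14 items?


P(14,5) = 14!/9!
= 87178291200/362880
= 240240

P(14,5) = 240240


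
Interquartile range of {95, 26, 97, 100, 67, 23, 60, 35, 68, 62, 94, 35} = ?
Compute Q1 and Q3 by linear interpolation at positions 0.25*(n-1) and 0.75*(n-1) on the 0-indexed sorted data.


Sorted: 23, 26, 35, 35, 60, 62, 67, 68, 94, 95, 97, 100
Q1 (25th %ile) = 35.0000
Q3 (75th %ile) = 94.2500
IQR = 94.2500 - 35.0000 = 59.2500

IQR = 59.2500


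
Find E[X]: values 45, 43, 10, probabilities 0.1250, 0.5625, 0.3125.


E[X] = 45*0.1250 + 43*0.5625 + 10*0.3125
= 5.6250 + 24.1875 + 3.1250
= 32.9375

E[X] = 32.9375


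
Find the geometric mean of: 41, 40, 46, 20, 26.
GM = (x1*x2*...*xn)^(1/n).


Product = 41 × 40 × 46 × 20 × 26 = 39228800
GM = 39228800^(1/5) = 33.0157

GM = 33.0157


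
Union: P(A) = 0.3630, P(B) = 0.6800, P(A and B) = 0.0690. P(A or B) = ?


P(A∪B) = 0.3630 + 0.6800 - 0.0690
= 1.0430 - 0.0690
= 0.9740

P(A∪B) = 0.9740


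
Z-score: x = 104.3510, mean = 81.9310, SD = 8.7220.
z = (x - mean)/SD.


z = (104.3510 - 81.9310)/8.7220
= 22.4200/8.7220
= 2.5705

z = 2.5705


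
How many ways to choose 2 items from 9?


C(9,2) = 9!/(2! × 7!)
= 362880/(2 × 5040)
= 36

C(9,2) = 36


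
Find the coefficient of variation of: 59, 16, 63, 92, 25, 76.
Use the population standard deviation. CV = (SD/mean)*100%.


Mean = 55.1667
SD = 26.8043
CV = (26.8043/55.1667)*100 = 48.5879%

CV = 48.5879%


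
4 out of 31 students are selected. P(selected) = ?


P = 4/31 = 0.1290

P = 0.1290


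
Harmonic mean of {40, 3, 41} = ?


Sum of reciprocals = 1/40 + 1/3 + 1/41 = 0.382724
HM = 3/0.382724 = 7.8386

HM = 7.8386


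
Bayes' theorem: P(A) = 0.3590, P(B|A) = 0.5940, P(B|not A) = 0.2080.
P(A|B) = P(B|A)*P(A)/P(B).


P(B) = P(B|A)*P(A) + P(B|A')*P(A')
= 0.5940*0.3590 + 0.2080*0.6410
= 0.213246 + 0.133328 = 0.346574
P(A|B) = 0.213246/0.346574 = 0.6153

P(A|B) = 0.6153


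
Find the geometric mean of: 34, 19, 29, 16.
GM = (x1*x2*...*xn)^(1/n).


Product = 34 × 19 × 29 × 16 = 299744
GM = 299744^(1/4) = 23.3985

GM = 23.3985


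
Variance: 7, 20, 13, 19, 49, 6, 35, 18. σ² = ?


Mean = 20.8750
Squared deviations: 192.5156, 0.7656, 62.0156, 3.5156, 791.0156, 221.2656, 199.5156, 8.2656
Sum = 1478.8750
Variance = 1478.8750/8 = 184.8594

Variance = 184.8594


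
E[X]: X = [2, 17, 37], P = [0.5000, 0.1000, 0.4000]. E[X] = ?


E[X] = 2*0.5000 + 17*0.1000 + 37*0.4000
= 1.0000 + 1.7000 + 14.8000
= 17.5000

E[X] = 17.5000


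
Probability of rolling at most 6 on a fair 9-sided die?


Favorable outcomes (roll ≤ 6): 6
Total outcomes = 9
P = 6/9 = 0.6667

P = 0.6667


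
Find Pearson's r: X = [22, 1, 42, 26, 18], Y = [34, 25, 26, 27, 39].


Mean X = 21.8000, Mean Y = 30.2000
SD X = 13.212116, SD Y = 5.418487
Cov = -4.560000
r = -4.560000/(13.212116*5.418487) = -0.0637

r = -0.0637


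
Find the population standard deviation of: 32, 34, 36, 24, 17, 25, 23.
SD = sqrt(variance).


Mean = 27.2857
Variance = 40.4898
SD = sqrt(40.4898) = 6.3632

SD = 6.3632


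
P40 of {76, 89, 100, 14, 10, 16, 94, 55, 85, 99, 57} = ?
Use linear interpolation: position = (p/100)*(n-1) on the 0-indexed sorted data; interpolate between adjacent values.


Sorted: 10, 14, 16, 55, 57, 76, 85, 89, 94, 99, 100
n = 11
Index = 40/100 * 10 = 4.0000
Lower = data[4] = 57, Upper = data[5] = 76
P40 = 57 + 0*(19) = 57.0000

P40 = 57.0000


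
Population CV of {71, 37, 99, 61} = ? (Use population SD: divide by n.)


Mean = 67.0000
SD = 22.2261
CV = (22.2261/67.0000)*100 = 33.1733%

CV = 33.1733%


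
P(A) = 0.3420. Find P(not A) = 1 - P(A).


P(not A) = 1 - 0.3420 = 0.6580

P(not A) = 0.6580


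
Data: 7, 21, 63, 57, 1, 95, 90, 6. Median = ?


Sorted: 1, 6, 7, 21, 57, 63, 90, 95
n = 8 (even)
Middle values: 21 and 57
Median = (21+57)/2 = 39.0000

Median = 39.0000


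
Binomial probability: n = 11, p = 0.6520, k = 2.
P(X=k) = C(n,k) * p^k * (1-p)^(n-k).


C(11,2) = 55
p^2 = 0.425104
(1-p)^9 = 7.485369e-05
P = 55 * 0.425104 * 7.485369e-05 = 0.0018

P(X=2) = 0.0018


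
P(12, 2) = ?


P(12,2) = 12!/10!
= 479001600/3628800
= 132

P(12,2) = 132


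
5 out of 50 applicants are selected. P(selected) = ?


P = 5/50 = 0.1000

P = 0.1000


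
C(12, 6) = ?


C(12,6) = 12!/(6! × 6!)
= 479001600/(720 × 720)
= 924

C(12,6) = 924


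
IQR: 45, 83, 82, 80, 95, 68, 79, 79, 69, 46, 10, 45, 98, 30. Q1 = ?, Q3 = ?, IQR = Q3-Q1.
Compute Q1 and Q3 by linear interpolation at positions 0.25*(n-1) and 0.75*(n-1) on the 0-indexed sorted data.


Sorted: 10, 30, 45, 45, 46, 68, 69, 79, 79, 80, 82, 83, 95, 98
Q1 (25th %ile) = 45.2500
Q3 (75th %ile) = 81.5000
IQR = 81.5000 - 45.2500 = 36.2500

IQR = 36.2500


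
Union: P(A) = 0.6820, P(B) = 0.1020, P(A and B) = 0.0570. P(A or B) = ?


P(A∪B) = 0.6820 + 0.1020 - 0.0570
= 0.7840 - 0.0570
= 0.7270

P(A∪B) = 0.7270


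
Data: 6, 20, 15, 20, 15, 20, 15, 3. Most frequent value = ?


Frequencies: 3:1, 6:1, 15:3, 20:3
Max frequency = 3
Mode = 15, 20

Mode = 15, 20


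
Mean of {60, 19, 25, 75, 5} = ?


Sum = 60 + 19 + 25 + 75 + 5 = 184
n = 5
Mean = 184/5 = 36.8000

Mean = 36.8000


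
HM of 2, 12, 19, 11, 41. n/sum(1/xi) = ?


Sum of reciprocals = 1/2 + 1/12 + 1/19 + 1/11 + 1/41 = 0.751264
HM = 5/0.751264 = 6.6554

HM = 6.6554


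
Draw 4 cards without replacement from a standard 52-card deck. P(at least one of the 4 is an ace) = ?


P(at least one) = 1 - P(none)
P(none) = (48/52) × (47/51) × (46/50) × (45/49) = 0.718737
P(at least one) = 1 - 0.718737 = 0.2813

P = 0.2813


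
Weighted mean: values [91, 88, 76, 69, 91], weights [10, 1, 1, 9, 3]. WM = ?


Numerator = 91*10 + 88*1 + 76*1 + 69*9 + 91*3 = 1968
Denominator = 10 + 1 + 1 + 9 + 3 = 24
WM = 1968/24 = 82.0000

WM = 82.0000


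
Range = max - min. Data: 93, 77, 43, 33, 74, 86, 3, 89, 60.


Max = 93, Min = 3
Range = 93 - 3 = 90

Range = 90


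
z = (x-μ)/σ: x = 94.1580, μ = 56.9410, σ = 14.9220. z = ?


z = (94.1580 - 56.9410)/14.9220
= 37.2170/14.9220
= 2.4941

z = 2.4941


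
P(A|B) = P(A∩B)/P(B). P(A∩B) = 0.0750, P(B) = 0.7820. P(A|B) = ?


P(A|B) = 0.0750/0.7820 = 0.0959

P(A|B) = 0.0959


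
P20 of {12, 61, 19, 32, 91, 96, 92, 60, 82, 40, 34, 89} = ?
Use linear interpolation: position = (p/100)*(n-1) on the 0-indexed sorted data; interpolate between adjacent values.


Sorted: 12, 19, 32, 34, 40, 60, 61, 82, 89, 91, 92, 96
n = 12
Index = 20/100 * 11 = 2.2000
Lower = data[2] = 32, Upper = data[3] = 34
P20 = 32 + 0.2000*(2) = 32.4000

P20 = 32.4000


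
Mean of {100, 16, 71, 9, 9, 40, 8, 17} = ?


Sum = 100 + 16 + 71 + 9 + 9 + 40 + 8 + 17 = 270
n = 8
Mean = 270/8 = 33.7500

Mean = 33.7500


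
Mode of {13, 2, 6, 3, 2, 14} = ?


Frequencies: 2:2, 3:1, 6:1, 13:1, 14:1
Max frequency = 2
Mode = 2

Mode = 2


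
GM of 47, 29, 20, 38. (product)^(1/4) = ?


Product = 47 × 29 × 20 × 38 = 1035880
GM = 1035880^(1/4) = 31.9027

GM = 31.9027


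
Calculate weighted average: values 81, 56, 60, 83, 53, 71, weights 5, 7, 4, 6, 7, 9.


Numerator = 81*5 + 56*7 + 60*4 + 83*6 + 53*7 + 71*9 = 2545
Denominator = 5 + 7 + 4 + 6 + 7 + 9 = 38
WM = 2545/38 = 66.9737

WM = 66.9737


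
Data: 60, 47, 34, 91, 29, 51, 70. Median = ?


Sorted: 29, 34, 47, 51, 60, 70, 91
n = 7 (odd)
Middle value = 51

Median = 51


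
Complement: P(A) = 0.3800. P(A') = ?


P(not A) = 1 - 0.3800 = 0.6200

P(not A) = 0.6200


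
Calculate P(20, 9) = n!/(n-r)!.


P(20,9) = 20!/11!
= 2432902008176640000/39916800
= 60949324800

P(20,9) = 60949324800


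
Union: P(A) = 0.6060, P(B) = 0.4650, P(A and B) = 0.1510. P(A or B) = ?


P(A∪B) = 0.6060 + 0.4650 - 0.1510
= 1.0710 - 0.1510
= 0.9200

P(A∪B) = 0.9200


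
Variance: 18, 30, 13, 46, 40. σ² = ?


Mean = 29.4000
Squared deviations: 129.9600, 0.3600, 268.9600, 275.5600, 112.3600
Sum = 787.2000
Variance = 787.2000/5 = 157.4400

Variance = 157.4400


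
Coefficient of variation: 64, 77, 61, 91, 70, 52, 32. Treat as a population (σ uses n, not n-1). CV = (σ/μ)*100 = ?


Mean = 63.8571
SD = 17.3652
CV = (17.3652/63.8571)*100 = 27.1939%

CV = 27.1939%


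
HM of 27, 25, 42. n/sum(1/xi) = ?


Sum of reciprocals = 1/27 + 1/25 + 1/42 = 0.100847
HM = 3/0.100847 = 29.7482

HM = 29.7482


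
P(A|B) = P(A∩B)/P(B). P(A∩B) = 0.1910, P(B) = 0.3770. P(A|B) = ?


P(A|B) = 0.1910/0.3770 = 0.5066

P(A|B) = 0.5066


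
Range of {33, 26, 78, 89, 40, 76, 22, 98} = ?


Max = 98, Min = 22
Range = 98 - 22 = 76

Range = 76


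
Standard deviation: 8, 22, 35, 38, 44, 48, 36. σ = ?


Mean = 33.0000
Variance = 161.4286
SD = sqrt(161.4286) = 12.7055

SD = 12.7055


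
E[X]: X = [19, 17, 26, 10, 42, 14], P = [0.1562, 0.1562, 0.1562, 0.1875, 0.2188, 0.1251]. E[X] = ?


E[X] = 19*0.1562 + 17*0.1562 + 26*0.1562 + 10*0.1875 + 42*0.2188 + 14*0.1251
= 2.9678 + 2.6554 + 4.0612 + 1.8750 + 9.1896 + 1.7514
= 22.5004

E[X] = 22.5004


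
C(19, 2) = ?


C(19,2) = 19!/(2! × 17!)
= 121645100408832000/(2 × 355687428096000)
= 171

C(19,2) = 171


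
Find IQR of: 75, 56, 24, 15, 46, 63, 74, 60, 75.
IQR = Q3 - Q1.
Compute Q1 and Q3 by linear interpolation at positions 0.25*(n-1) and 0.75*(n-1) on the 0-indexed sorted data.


Sorted: 15, 24, 46, 56, 60, 63, 74, 75, 75
Q1 (25th %ile) = 46.0000
Q3 (75th %ile) = 74.0000
IQR = 74.0000 - 46.0000 = 28.0000

IQR = 28.0000


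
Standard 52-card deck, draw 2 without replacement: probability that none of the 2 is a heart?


P(no hearts) = (39/52) × (38/51)
= 0.5588

P = 0.5588


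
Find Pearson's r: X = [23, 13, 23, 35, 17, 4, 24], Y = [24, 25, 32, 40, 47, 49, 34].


Mean X = 19.8571, Mean Y = 35.8571
SD X = 9.046366, SD Y = 9.187392
Cov = -22.877551
r = -22.877551/(9.046366*9.187392) = -0.2753

r = -0.2753


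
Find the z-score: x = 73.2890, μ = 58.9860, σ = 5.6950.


z = (73.2890 - 58.9860)/5.6950
= 14.3030/5.6950
= 2.5115

z = 2.5115


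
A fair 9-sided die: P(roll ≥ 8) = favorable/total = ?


Favorable outcomes (roll ≥ 8): 2
Total outcomes = 9
P = 2/9 = 0.2222

P = 0.2222


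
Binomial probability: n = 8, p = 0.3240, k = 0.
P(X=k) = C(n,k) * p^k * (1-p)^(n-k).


C(8,0) = 1
p^0 = 1.000000
(1-p)^8 = 0.043609
P = 1 * 1.000000 * 0.043609 = 0.0436

P(X=0) = 0.0436


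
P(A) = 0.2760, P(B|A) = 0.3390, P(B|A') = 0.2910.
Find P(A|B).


P(B) = P(B|A)*P(A) + P(B|A')*P(A')
= 0.3390*0.2760 + 0.2910*0.7240
= 0.093564 + 0.210684 = 0.304248
P(A|B) = 0.093564/0.304248 = 0.3075

P(A|B) = 0.3075


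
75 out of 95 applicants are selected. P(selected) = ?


P = 75/95 = 0.7895

P = 0.7895


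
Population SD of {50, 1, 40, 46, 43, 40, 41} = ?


Mean = 37.2857
Variance = 230.7755
SD = sqrt(230.7755) = 15.1913

SD = 15.1913


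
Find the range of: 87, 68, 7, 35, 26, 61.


Max = 87, Min = 7
Range = 87 - 7 = 80

Range = 80


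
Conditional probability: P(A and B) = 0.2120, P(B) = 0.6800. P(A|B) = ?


P(A|B) = 0.2120/0.6800 = 0.3118

P(A|B) = 0.3118


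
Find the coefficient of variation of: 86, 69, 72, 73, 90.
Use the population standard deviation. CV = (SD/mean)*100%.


Mean = 78.0000
SD = 8.3666
CV = (8.3666/78.0000)*100 = 10.7264%

CV = 10.7264%


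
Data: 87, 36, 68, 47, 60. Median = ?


Sorted: 36, 47, 60, 68, 87
n = 5 (odd)
Middle value = 60

Median = 60


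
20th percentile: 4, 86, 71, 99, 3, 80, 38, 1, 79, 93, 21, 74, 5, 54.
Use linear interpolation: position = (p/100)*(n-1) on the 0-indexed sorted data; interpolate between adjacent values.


Sorted: 1, 3, 4, 5, 21, 38, 54, 71, 74, 79, 80, 86, 93, 99
n = 14
Index = 20/100 * 13 = 2.6000
Lower = data[2] = 4, Upper = data[3] = 5
P20 = 4 + 0.6000*(1) = 4.6000

P20 = 4.6000


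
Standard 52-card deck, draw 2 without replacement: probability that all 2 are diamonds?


P(all diamonds) = (13/52) × (12/51)
= 0.0588

P = 0.0588


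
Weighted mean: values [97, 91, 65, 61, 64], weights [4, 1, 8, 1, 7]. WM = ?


Numerator = 97*4 + 91*1 + 65*8 + 61*1 + 64*7 = 1508
Denominator = 4 + 1 + 8 + 1 + 7 = 21
WM = 1508/21 = 71.8095

WM = 71.8095


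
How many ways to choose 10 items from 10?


C(10,10) = 10!/(10! × 0!)
= 3628800/(3628800 × 1)
= 1

C(10,10) = 1


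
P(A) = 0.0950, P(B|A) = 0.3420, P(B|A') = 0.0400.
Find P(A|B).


P(B) = P(B|A)*P(A) + P(B|A')*P(A')
= 0.3420*0.0950 + 0.0400*0.9050
= 0.032490 + 0.036200 = 0.068690
P(A|B) = 0.032490/0.068690 = 0.4730

P(A|B) = 0.4730


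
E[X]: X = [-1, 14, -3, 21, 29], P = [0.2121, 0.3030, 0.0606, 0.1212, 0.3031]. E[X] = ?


E[X] = -1*0.2121 + 14*0.3030 - 3*0.0606 + 21*0.1212 + 29*0.3031
= -0.2121 + 4.2420 - 0.1818 + 2.5452 + 8.7899
= 15.1832

E[X] = 15.1832


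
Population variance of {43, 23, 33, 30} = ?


Mean = 32.2500
Squared deviations: 115.5625, 85.5625, 0.5625, 5.0625
Sum = 206.7500
Variance = 206.7500/4 = 51.6875

Variance = 51.6875


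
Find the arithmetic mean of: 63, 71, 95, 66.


Sum = 63 + 71 + 95 + 66 = 295
n = 4
Mean = 295/4 = 73.7500

Mean = 73.7500


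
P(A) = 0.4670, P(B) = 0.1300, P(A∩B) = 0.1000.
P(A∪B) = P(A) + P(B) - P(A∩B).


P(A∪B) = 0.4670 + 0.1300 - 0.1000
= 0.5970 - 0.1000
= 0.4970

P(A∪B) = 0.4970


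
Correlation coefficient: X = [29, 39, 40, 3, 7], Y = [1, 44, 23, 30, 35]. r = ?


Mean X = 23.6000, Mean Y = 26.6000
SD X = 15.717506, SD Y = 14.513442
Cov = -27.760000
r = -27.760000/(15.717506*14.513442) = -0.1217

r = -0.1217


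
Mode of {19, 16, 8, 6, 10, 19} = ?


Frequencies: 6:1, 8:1, 10:1, 16:1, 19:2
Max frequency = 2
Mode = 19

Mode = 19


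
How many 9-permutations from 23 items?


P(23,9) = 23!/14!
= 25852016738884976640000/87178291200
= 296541907200

P(23,9) = 296541907200


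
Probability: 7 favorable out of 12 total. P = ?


P = 7/12 = 0.5833

P = 0.5833


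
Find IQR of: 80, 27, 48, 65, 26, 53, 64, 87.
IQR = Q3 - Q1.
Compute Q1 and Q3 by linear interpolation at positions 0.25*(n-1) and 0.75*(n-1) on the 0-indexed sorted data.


Sorted: 26, 27, 48, 53, 64, 65, 80, 87
Q1 (25th %ile) = 42.7500
Q3 (75th %ile) = 68.7500
IQR = 68.7500 - 42.7500 = 26.0000

IQR = 26.0000


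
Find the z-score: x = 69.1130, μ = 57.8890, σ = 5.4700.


z = (69.1130 - 57.8890)/5.4700
= 11.2240/5.4700
= 2.0519

z = 2.0519


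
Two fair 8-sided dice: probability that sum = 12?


Total outcomes = 8×8 = 64
Favorable (sum = 12): 5
P = 5/64 = 0.0781

P = 0.0781


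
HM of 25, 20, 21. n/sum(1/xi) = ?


Sum of reciprocals = 1/25 + 1/20 + 1/21 = 0.137619
HM = 3/0.137619 = 21.7993

HM = 21.7993


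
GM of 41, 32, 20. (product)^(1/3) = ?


Product = 41 × 32 × 20 = 26240
GM = 26240^(1/3) = 29.7158

GM = 29.7158


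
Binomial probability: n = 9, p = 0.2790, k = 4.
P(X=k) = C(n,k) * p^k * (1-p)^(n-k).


C(9,4) = 126
p^4 = 0.006059
(1-p)^5 = 0.194839
P = 126 * 0.006059 * 0.194839 = 0.1488

P(X=4) = 0.1488


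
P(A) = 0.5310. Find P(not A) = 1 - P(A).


P(not A) = 1 - 0.5310 = 0.4690

P(not A) = 0.4690


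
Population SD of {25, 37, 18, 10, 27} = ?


Mean = 23.4000
Variance = 81.8400
SD = sqrt(81.8400) = 9.0465

SD = 9.0465


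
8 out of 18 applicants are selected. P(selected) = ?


P = 8/18 = 0.4444

P = 0.4444


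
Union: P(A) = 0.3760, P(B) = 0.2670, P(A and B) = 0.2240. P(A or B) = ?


P(A∪B) = 0.3760 + 0.2670 - 0.2240
= 0.6430 - 0.2240
= 0.4190

P(A∪B) = 0.4190


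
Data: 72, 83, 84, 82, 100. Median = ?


Sorted: 72, 82, 83, 84, 100
n = 5 (odd)
Middle value = 83

Median = 83


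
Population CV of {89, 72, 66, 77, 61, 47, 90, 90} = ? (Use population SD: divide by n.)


Mean = 74.0000
SD = 14.6287
CV = (14.6287/74.0000)*100 = 19.7686%

CV = 19.7686%


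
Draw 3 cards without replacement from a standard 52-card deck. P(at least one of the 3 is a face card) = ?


P(at least one) = 1 - P(none)
P(none) = (40/52) × (39/51) × (38/50) = 0.447059
P(at least one) = 1 - 0.447059 = 0.5529

P = 0.5529


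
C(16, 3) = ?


C(16,3) = 16!/(3! × 13!)
= 20922789888000/(6 × 6227020800)
= 560

C(16,3) = 560


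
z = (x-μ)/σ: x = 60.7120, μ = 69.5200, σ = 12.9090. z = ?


z = (60.7120 - 69.5200)/12.9090
= -8.8080/12.9090
= -0.6823

z = -0.6823


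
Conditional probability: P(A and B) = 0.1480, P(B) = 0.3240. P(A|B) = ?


P(A|B) = 0.1480/0.3240 = 0.4568

P(A|B) = 0.4568


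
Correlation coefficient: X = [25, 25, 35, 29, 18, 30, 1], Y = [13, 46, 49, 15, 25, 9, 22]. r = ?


Mean X = 23.2857, Mean Y = 25.5714
SD X = 10.319389, SD Y = 14.753761
Cov = 28.408163
r = 28.408163/(10.319389*14.753761) = 0.1866

r = 0.1866


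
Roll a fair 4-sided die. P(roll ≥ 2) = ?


Favorable outcomes (roll ≥ 2): 3
Total outcomes = 4
P = 3/4 = 0.7500

P = 0.7500


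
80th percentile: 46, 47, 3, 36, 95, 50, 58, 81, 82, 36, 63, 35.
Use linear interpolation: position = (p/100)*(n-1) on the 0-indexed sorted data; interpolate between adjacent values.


Sorted: 3, 35, 36, 36, 46, 47, 50, 58, 63, 81, 82, 95
n = 12
Index = 80/100 * 11 = 8.8000
Lower = data[8] = 63, Upper = data[9] = 81
P80 = 63 + 0.8000*(18) = 77.4000

P80 = 77.4000


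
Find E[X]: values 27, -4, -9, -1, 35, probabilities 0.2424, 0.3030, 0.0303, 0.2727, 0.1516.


E[X] = 27*0.2424 - 4*0.3030 - 9*0.0303 - 1*0.2727 + 35*0.1516
= 6.5448 - 1.2120 - 0.2727 - 0.2727 + 5.3060
= 10.0934

E[X] = 10.0934


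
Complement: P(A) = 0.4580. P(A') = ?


P(not A) = 1 - 0.4580 = 0.5420

P(not A) = 0.5420


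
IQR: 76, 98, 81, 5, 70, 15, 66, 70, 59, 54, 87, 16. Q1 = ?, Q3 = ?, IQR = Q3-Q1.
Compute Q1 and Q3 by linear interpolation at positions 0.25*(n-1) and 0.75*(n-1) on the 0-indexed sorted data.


Sorted: 5, 15, 16, 54, 59, 66, 70, 70, 76, 81, 87, 98
Q1 (25th %ile) = 44.5000
Q3 (75th %ile) = 77.2500
IQR = 77.2500 - 44.5000 = 32.7500

IQR = 32.7500


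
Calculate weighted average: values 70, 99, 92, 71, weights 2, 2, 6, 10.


Numerator = 70*2 + 99*2 + 92*6 + 71*10 = 1600
Denominator = 2 + 2 + 6 + 10 = 20
WM = 1600/20 = 80.0000

WM = 80.0000


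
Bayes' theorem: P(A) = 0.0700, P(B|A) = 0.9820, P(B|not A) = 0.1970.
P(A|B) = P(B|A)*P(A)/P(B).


P(B) = P(B|A)*P(A) + P(B|A')*P(A')
= 0.9820*0.0700 + 0.1970*0.9300
= 0.068740 + 0.183210 = 0.251950
P(A|B) = 0.068740/0.251950 = 0.2728

P(A|B) = 0.2728


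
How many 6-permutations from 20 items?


P(20,6) = 20!/14!
= 2432902008176640000/87178291200
= 27907200

P(20,6) = 27907200


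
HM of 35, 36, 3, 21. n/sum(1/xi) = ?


Sum of reciprocals = 1/35 + 1/36 + 1/3 + 1/21 = 0.437302
HM = 4/0.437302 = 9.1470

HM = 9.1470


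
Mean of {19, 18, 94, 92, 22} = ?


Sum = 19 + 18 + 94 + 92 + 22 = 245
n = 5
Mean = 245/5 = 49.0000

Mean = 49.0000


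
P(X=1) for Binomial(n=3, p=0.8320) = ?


C(3,1) = 3
p^1 = 0.832000
(1-p)^2 = 0.028224
P = 3 * 0.832000 * 0.028224 = 0.0704

P(X=1) = 0.0704


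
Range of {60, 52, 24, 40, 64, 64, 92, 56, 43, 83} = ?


Max = 92, Min = 24
Range = 92 - 24 = 68

Range = 68


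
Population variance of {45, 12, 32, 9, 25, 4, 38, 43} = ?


Mean = 26.0000
Squared deviations: 361.0000, 196.0000, 36.0000, 289.0000, 1.0000, 484.0000, 144.0000, 289.0000
Sum = 1800.0000
Variance = 1800.0000/8 = 225.0000

Variance = 225.0000


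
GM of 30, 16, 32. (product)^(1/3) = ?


Product = 30 × 16 × 32 = 15360
GM = 15360^(1/3) = 24.8579

GM = 24.8579


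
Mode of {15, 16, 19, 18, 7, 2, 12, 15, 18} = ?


Frequencies: 2:1, 7:1, 12:1, 15:2, 16:1, 18:2, 19:1
Max frequency = 2
Mode = 15, 18

Mode = 15, 18


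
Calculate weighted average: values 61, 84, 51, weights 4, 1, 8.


Numerator = 61*4 + 84*1 + 51*8 = 736
Denominator = 4 + 1 + 8 = 13
WM = 736/13 = 56.6154

WM = 56.6154


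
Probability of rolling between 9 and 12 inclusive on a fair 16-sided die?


Favorable outcomes (9 ≤ roll ≤ 12): 4
Total outcomes = 16
P = 4/16 = 0.2500

P = 0.2500


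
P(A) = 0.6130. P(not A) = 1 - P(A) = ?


P(not A) = 1 - 0.6130 = 0.3870

P(not A) = 0.3870


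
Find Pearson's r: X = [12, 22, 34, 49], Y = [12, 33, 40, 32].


Mean X = 29.2500, Mean Y = 29.2500
SD X = 13.808964, SD Y = 10.425330
Cov = 93.937500
r = 93.937500/(13.808964*10.425330) = 0.6525

r = 0.6525


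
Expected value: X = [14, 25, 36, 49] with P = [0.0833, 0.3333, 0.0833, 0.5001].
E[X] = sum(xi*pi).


E[X] = 14*0.0833 + 25*0.3333 + 36*0.0833 + 49*0.5001
= 1.1662 + 8.3325 + 2.9988 + 24.5049
= 37.0024

E[X] = 37.0024


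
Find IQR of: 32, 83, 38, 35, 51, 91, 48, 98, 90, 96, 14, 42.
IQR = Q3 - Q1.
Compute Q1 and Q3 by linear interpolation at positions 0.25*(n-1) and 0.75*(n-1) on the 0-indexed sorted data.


Sorted: 14, 32, 35, 38, 42, 48, 51, 83, 90, 91, 96, 98
Q1 (25th %ile) = 37.2500
Q3 (75th %ile) = 90.2500
IQR = 90.2500 - 37.2500 = 53.0000

IQR = 53.0000


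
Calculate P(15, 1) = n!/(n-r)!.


P(15,1) = 15!/14!
= 1307674368000/87178291200
= 15

P(15,1) = 15
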